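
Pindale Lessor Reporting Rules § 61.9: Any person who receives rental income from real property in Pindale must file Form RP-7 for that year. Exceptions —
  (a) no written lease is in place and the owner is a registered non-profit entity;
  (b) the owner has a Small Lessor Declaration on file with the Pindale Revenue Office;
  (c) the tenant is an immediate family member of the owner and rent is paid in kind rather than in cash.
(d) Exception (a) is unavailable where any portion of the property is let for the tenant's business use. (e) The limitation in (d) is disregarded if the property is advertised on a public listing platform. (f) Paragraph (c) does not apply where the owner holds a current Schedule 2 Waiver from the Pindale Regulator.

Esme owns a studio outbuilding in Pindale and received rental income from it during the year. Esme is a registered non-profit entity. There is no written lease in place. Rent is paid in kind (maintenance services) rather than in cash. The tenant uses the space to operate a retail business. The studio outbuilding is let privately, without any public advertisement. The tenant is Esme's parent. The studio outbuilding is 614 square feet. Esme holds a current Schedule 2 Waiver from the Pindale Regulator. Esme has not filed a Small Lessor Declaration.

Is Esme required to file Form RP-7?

Yes — Esme must file Form RP-7.

Exception (a): there is no written lease; Esme is a registered non-profit — every condition holds. However, paragraphs (d)–(e) must be considered: (d) operates against (a): the space is let for business use. (e) does not operate here (the property is let privately without advertisement), so (d) stands. (a) is therefore removed.
Exception (b) requires that the owner has a Small Lessor Declaration on file with the Pindale Revenue Office; but no Small Lessor Declaration is on file, so (b) is unavailable.
Exception (c) is satisfied on its face — the tenant is an immediate family member; rent is paid in kind. Turning to paragraph (f): (f) operates against (c): a current Schedule 2 Waiver is held. (c) is therefore removed.
No exception displaces § 61.9.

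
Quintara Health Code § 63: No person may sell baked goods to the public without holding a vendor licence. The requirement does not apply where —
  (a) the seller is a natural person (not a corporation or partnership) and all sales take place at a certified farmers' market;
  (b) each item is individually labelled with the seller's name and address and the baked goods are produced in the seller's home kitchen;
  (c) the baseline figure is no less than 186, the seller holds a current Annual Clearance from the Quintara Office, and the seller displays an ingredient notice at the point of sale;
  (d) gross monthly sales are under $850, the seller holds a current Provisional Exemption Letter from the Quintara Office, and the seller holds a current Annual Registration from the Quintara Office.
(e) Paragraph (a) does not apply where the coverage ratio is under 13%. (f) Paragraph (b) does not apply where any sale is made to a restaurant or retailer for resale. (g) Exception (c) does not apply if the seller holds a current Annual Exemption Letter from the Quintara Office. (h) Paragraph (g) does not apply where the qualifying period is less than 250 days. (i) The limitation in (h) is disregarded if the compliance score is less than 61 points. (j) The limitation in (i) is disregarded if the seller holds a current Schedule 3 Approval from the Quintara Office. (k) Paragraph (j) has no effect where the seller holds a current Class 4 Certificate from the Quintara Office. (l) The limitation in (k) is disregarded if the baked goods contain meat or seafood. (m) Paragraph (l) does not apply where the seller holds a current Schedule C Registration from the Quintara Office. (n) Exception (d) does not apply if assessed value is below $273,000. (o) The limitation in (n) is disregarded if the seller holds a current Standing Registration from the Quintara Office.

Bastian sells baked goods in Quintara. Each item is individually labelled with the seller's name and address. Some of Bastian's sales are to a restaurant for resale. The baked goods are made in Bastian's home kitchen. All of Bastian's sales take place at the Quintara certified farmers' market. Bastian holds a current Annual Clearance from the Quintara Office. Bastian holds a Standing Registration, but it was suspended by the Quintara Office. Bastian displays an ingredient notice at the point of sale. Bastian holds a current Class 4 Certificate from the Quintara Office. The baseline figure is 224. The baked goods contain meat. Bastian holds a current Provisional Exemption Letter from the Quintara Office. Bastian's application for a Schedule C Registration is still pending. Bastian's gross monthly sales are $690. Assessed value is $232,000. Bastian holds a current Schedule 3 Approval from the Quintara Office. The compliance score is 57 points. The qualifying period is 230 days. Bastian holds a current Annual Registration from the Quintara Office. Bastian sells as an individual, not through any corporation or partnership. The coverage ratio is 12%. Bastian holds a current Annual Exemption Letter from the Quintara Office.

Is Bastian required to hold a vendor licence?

Exception (a)'s conditions are all satisfied: the seller is a natural person; all sales are at a certified farmers' market. But applying paragraph (e): (e) is triggered — the coverage ratio is 12%, under the 13% limit. So (a) is unavailable.
Exception (b)'s conditions are all satisfied: items are individually labelled; the baked goods are home-kitchen produced. But applying paragraph (f): (f) operates against (b): some sales are to a restaurant for resale. So (b) is unavailable.
Exception (c) is satisfied on its face — the baseline figure is 224, meeting the 186 threshold; a current Annual Clearance is held; an ingredient notice is displayed. Under paragraphs (g)–(m): (g) would limit (c) — a current Annual Exemption Letter is held — but (h) sets (g) aside: (h) operates against (g): the qualifying period is 230 days, less than the 250 days limit. (i) would limit (h) — the compliance score is 57 points, less than the 61 points limit — but (j) sets (i) aside: (j) operates — a current Schedule 3 Approval is held. (k) would limit (j) — a current Class 4 Certificate is held — but (l) sets (k) aside: (l) operates against (k): the baked goods contain meat. (m), which would lift (l), is not engaged — there is no Schedule C Registration in force. So (c) applies.
Exception (d): gross monthly sales are $690, under the $850 limit; a current Provisional Exemption Letter is held; a current Annual Registration is held — every condition holds. However, paragraphs (n)–(o) must be considered: (n) operates — assessed value is $232,000, below the $273,000 limit. (o), which would lift (n), does not operate here — there is no Standing Registration in force. So (d) is unavailable.

No — exception (c) applies; Bastian is not required to hold a vendor licence.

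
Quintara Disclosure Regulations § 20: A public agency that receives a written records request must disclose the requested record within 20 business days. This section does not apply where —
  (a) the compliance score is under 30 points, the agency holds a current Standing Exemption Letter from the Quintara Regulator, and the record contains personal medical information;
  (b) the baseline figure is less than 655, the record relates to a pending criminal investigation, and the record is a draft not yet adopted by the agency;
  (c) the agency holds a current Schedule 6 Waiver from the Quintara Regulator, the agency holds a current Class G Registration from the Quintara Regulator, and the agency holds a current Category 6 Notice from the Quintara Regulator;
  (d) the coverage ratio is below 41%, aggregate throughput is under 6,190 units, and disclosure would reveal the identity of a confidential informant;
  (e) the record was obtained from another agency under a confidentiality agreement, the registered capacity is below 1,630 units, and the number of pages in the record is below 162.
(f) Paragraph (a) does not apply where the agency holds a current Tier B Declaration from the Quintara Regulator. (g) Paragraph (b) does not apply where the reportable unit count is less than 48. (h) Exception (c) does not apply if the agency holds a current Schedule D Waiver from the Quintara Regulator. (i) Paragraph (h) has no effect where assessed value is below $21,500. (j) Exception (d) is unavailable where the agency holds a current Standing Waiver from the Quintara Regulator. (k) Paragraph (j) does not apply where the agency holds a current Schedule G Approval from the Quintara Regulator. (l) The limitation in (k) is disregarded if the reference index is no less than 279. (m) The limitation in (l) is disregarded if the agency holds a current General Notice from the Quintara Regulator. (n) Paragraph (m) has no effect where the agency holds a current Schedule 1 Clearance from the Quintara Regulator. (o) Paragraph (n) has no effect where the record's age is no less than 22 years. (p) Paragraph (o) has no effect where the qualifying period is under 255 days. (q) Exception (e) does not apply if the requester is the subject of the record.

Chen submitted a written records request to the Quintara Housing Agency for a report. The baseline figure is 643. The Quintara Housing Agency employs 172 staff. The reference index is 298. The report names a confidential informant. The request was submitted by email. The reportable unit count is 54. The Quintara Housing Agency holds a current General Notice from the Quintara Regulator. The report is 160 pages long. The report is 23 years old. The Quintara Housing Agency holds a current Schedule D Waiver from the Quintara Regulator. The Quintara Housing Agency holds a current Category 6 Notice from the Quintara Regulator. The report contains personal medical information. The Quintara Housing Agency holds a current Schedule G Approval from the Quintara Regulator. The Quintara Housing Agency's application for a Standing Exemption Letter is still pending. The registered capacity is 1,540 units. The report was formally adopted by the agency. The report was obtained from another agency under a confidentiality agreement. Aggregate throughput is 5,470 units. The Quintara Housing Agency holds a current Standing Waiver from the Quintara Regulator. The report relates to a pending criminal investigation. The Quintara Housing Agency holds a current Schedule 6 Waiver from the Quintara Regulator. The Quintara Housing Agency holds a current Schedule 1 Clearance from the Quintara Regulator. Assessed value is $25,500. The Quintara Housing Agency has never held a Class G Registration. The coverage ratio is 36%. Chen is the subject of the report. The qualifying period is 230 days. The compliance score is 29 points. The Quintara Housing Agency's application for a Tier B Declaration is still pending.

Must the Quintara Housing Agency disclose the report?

Yes — the Quintara Housing Agency must disclose the report.

Exception (a) does not apply: no current Standing Exemption Letter is held.
Exception (b) requires that the record is a draft not yet adopted by the agency; but the report has been formally adopted, so (b) is unavailable.
Exception (c) fails — no current Class G Registration is held.
Exception (d): the coverage ratio is 36%, below the 41% limit; aggregate throughput is 5,470 units, under the 6,190 units limit; the report names a confidential informant — every condition holds. But applying paragraphs (j)–(p): (j) applies — a current Standing Waiver is held. (k) would limit (j) — a current Schedule G Approval is held — but (l) sets (k) aside: (l) operates against (k): the reference index is 298, meeting the 279 threshold. (m) is triggered (a current General Notice is held), but is set aside by (n): (n) applies — a current Schedule 1 Clearance is held. (o) would limit (n) — the record's age is 23 years, meeting the 22 years threshold — but (p) sets (o) aside: (p) operates against (o): the qualifying period is 230 days, under the 255 days limit. So (d) is unavailable.
All of (e)'s requirements are met (the report was obtained under a confidentiality agreement; the registered capacity is 1,540 units, below the 1,630 units limit; the number of pages in the record is 160, below the 162 limit). But: (q) operates against (e): Chen is the subject of the report. So (e) is unavailable.
No exception is made out. the Quintara Housing Agency falls within the general rule.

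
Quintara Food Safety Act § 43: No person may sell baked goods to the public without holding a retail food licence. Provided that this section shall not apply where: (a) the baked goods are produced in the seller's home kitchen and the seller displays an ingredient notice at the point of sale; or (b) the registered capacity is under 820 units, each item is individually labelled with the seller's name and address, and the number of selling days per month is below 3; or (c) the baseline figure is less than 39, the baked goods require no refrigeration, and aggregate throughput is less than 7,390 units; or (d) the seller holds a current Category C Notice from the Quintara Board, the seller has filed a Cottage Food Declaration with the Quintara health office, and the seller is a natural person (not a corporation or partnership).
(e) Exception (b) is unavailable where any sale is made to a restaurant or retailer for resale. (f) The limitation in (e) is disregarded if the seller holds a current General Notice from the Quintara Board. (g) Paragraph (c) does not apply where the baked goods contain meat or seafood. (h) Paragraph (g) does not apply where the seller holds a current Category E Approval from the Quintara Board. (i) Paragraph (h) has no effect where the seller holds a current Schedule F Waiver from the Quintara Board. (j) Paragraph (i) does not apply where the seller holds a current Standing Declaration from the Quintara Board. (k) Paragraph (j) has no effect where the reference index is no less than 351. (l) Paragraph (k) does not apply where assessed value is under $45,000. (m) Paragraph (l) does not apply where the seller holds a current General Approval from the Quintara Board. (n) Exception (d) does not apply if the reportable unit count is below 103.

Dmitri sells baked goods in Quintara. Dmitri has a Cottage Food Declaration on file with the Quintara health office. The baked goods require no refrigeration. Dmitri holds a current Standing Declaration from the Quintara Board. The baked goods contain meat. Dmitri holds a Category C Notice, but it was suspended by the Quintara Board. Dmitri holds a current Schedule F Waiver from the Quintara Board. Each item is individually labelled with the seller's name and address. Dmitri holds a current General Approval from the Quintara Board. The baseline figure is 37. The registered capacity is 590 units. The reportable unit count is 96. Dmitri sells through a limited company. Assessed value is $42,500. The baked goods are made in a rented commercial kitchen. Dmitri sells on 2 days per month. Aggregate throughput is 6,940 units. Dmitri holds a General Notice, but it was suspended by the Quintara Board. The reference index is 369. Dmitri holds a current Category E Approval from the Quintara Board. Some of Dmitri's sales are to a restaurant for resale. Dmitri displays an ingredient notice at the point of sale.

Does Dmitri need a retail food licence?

Yes — Dmitri must hold a retail food licence.

Exception (a) fails — the baked goods are made in a commercial kitchen, not a home kitchen.
Exception (b) is satisfied on its face — the registered capacity is 590 units, under the 820 units limit; items are individually labelled; the number of selling days per month is 2, below the 3 limit. Turning to paragraphs (e)–(f): (e) operates against (b): some sales are to a restaurant for resale. (f) is inapplicable (no current General Notice is held), so (e) stands. Exception (b) does not apply.
Exception (c)'s conditions are all satisfied: the baseline figure is 37, less than the 39 limit; the baked goods are shelf-stable; aggregate throughput is 6,940 units, less than the 7,390 units limit. Turning to paragraphs (g)–(m): (g) operates — the baked goods contain meat. (h) would limit (g) — a current Category E Approval is held — but (i) sets (h) aside: (i) is engaged — a current Schedule F Waiver is held. (j) is triggered (a current Standing Declaration is held), but is set aside by (k): (k) operates against (j): the reference index is 369, meeting the 351 threshold. (l) would limit (k) — assessed value is $42,500, under the $45,000 limit — but (m) sets (l) aside: (m) operates against (l): a current General Approval is held. (c) is therefore removed.
Exception (d) requires that the seller holds a current Category C Notice from the Quintara Board; but there is no Category C Notice in force, so (d) is unavailable.
None of the exceptions is available; § 43 applies in full.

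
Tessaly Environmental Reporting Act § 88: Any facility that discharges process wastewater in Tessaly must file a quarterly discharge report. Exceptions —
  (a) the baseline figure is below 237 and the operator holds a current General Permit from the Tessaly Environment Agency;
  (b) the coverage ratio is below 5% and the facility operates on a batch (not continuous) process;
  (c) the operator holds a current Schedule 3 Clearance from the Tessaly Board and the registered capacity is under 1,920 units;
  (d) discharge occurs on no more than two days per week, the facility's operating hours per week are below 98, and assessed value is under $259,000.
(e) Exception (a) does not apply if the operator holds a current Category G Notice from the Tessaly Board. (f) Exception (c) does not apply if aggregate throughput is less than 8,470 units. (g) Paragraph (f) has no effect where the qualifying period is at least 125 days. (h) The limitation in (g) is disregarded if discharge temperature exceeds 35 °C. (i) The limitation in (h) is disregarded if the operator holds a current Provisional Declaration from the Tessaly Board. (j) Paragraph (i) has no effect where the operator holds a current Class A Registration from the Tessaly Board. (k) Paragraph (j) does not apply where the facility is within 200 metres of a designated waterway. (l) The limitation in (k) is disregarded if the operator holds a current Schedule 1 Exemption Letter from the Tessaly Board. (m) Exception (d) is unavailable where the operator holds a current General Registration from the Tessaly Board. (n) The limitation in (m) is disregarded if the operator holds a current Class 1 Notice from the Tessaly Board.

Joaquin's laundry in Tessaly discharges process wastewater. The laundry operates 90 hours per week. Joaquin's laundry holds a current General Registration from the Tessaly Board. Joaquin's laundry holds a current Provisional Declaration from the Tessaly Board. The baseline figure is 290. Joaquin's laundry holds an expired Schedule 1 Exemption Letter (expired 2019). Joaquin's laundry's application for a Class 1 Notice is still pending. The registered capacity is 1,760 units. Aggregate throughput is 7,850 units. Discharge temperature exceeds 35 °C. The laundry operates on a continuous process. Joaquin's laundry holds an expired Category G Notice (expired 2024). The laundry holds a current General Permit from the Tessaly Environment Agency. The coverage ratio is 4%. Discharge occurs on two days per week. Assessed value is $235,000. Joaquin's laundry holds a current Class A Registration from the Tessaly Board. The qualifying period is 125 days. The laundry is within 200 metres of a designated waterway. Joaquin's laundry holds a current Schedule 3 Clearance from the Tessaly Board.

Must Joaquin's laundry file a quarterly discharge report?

Exception (a) requires that the baseline figure is below 237; but the baseline figure is 290, not below 237, so (a) is unavailable.
Exception (b) does not apply: the facility operates on a continuous process.
Exception (c) is satisfied on its face — a current Schedule 3 Clearance is held; the registered capacity is 1,760 units, under the 1,920 units limit. As to paragraphs (f)–(l): (f) would limit (c) — aggregate throughput is 7,850 units, less than the 8,470 units limit — but (g) sets (f) aside: (g) operates against (f): the qualifying period is 125 days, meeting the 125 days threshold. (h) applies (discharge temperature exceeds 35 °C), but is displaced by (i): (i) applies — a current Provisional Declaration is held. (j) operates (a current Class A Registration is held), but is displaced by (k): (k) applies — the laundry is within 200 m of a designated waterway. (l), which would lift (k), does not operate here — there is no Schedule 1 Exemption Letter in force. Exception (c) stands.
All of (d)'s requirements are met (discharge occurs on no more than two days per week; the facility's operating hours per week are 90, below the 98 limit; assessed value is $235,000, under the $259,000 limit). However, paragraphs (m)–(n) must be considered: (m) applies — a current General Registration is held. (n), which would lift (m), is not engaged — there is no Class 1 Notice in force. So (d) is unavailable.

No — exception (c) applies; Joaquin's laundry is not required to file a quarterly discharge report.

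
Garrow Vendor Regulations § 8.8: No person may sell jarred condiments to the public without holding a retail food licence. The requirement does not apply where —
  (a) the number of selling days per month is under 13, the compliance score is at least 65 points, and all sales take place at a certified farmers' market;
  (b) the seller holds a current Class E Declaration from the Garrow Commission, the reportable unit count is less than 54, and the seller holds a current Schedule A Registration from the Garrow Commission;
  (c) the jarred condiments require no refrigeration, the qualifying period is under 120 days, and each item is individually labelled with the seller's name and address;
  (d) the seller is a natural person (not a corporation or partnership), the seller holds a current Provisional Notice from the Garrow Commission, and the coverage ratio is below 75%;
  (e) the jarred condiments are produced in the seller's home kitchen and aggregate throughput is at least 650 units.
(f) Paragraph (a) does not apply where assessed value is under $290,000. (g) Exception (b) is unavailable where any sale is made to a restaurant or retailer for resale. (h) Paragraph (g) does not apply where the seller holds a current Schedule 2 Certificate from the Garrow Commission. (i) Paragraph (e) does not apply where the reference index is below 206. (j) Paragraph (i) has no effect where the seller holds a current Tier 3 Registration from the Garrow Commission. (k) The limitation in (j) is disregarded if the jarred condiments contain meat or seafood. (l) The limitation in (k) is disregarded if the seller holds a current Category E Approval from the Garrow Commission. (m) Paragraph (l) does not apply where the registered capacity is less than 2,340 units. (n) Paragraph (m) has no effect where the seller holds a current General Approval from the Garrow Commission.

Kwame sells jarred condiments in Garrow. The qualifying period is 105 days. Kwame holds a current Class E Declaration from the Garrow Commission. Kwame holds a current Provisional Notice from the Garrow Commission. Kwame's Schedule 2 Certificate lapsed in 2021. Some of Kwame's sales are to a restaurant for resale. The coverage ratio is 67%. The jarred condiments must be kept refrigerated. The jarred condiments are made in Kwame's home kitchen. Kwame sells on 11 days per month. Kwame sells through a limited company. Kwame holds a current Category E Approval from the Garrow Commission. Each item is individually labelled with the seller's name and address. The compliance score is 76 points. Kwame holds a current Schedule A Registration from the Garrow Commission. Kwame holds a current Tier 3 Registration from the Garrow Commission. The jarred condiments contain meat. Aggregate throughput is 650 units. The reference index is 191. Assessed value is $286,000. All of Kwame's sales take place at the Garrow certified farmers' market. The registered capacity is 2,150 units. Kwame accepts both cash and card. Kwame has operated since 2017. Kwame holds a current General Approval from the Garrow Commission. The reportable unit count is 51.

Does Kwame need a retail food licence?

No — exception (e) applies; Kwame is not required to hold a retail food licence.

Exception (a) is satisfied on its face — the number of selling days per month is 11, under the 13 limit; the compliance score is 76 points, meeting the 65 points threshold; all sales are at a certified farmers' market. But: (f) operates against (a): assessed value is $286,000, under the $290,000 limit. So (a) is unavailable.
Exception (b)'s conditions are all satisfied: a current Class E Declaration is held; the reportable unit count is 51, less than the 54 limit; a current Schedule A Registration is held. However, paragraphs (g)–(h) must be considered: (g) operates against (b): some sales are to a restaurant for resale. (h), which would lift (g), is not engaged — no current Schedule 2 Certificate is held. Exception (b) does not apply.
Exception (c) does not apply: the jarred condiments require refrigeration.
Exception (d) does not apply: the seller operates through a limited company.
Exception (e): the jarred condiments are home-kitchen produced; aggregate throughput is 650 units, meeting the 650 units threshold — every condition holds. As to paragraphs (i)–(n): (i) would limit (e) — the reference index is 191, below the 206 limit — but (j) sets (i) aside: (j) is engaged — a current Tier 3 Registration is held. (k) is engaged (the jarred condiments contain meat), but is displaced by (l): (l) operates — a current Category E Approval is held. (m) is engaged (the registered capacity is 2,150 units, less than the 2,340 units limit), but is itself disapplied by (n): (n) is triggered — a current General Approval is held. (e) remains available.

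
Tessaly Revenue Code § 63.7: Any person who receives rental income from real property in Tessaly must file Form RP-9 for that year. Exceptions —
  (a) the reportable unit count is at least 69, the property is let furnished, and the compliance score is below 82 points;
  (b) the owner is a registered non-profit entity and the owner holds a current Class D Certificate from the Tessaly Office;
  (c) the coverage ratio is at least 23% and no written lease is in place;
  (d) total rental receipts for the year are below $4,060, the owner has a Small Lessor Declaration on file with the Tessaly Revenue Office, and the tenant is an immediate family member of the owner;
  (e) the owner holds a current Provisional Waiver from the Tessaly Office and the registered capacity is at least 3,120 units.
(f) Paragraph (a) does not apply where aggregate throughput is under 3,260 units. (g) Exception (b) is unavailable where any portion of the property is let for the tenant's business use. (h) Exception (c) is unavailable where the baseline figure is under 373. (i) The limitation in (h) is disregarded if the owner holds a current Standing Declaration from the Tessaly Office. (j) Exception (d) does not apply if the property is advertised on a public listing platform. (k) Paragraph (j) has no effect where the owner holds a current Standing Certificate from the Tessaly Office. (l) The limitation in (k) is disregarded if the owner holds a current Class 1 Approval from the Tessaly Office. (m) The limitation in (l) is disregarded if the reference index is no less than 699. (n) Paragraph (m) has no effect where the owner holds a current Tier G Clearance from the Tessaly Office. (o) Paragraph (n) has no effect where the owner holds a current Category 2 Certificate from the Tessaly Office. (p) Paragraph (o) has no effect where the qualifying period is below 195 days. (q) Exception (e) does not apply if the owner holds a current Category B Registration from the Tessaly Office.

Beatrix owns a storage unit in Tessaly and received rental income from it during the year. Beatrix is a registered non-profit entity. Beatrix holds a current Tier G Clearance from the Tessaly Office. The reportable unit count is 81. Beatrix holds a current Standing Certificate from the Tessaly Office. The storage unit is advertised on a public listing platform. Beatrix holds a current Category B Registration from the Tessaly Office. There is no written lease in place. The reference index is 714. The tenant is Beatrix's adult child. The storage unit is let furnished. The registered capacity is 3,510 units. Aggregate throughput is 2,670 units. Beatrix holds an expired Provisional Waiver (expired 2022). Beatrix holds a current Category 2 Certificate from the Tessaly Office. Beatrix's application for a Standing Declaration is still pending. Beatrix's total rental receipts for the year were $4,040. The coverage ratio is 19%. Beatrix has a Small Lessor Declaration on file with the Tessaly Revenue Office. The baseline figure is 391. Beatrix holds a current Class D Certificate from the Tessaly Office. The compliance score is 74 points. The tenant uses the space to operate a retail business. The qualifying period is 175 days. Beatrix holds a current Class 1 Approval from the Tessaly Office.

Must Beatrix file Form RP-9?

Yes — Beatrix must file Form RP-9.

Exception (a)'s conditions are all satisfied: the reportable unit count is 81, meeting the 69 threshold; the property is let furnished; the compliance score is 74 points, below the 82 points limit. But applying paragraph (f): (f) applies — aggregate throughput is 2,670 units, under the 3,260 units limit. Exception (a) does not apply.
Exception (b) is satisfied on its face — Beatrix is a registered non-profit; a current Class D Certificate is held. But applying paragraph (g): (g) operates against (b): the space is let for business use. (b) is therefore removed.
Exception (c) does not apply: the coverage ratio is 19%, short of 23%.
Exception (d)'s conditions are all satisfied: total rental receipts for the year are $4,040, below the $4,060 limit; a Small Lessor Declaration is on file; the tenant is an immediate family member. However, paragraphs (j)–(p) must be considered: (j) operates against (d): the property is publicly advertised. (k) operates (a current Standing Certificate is held), but is overridden by (l): (l) operates against (k): a current Class 1 Approval is held. (m) would limit (l) — the reference index is 714, meeting the 699 threshold — but (n) sets (m) aside: (n) operates against (m): a current Tier G Clearance is held. (o) is triggered (a current Category 2 Certificate is held), but is displaced by (p): (p) is triggered — the qualifying period is 175 days, below the 195 days limit. (d) is therefore removed.
Exception (e) requires that the owner holds a current Provisional Waiver from the Tessaly Office; but there is no Provisional Waiver in force, so (e) is unavailable.
No exception displaces § 63.7.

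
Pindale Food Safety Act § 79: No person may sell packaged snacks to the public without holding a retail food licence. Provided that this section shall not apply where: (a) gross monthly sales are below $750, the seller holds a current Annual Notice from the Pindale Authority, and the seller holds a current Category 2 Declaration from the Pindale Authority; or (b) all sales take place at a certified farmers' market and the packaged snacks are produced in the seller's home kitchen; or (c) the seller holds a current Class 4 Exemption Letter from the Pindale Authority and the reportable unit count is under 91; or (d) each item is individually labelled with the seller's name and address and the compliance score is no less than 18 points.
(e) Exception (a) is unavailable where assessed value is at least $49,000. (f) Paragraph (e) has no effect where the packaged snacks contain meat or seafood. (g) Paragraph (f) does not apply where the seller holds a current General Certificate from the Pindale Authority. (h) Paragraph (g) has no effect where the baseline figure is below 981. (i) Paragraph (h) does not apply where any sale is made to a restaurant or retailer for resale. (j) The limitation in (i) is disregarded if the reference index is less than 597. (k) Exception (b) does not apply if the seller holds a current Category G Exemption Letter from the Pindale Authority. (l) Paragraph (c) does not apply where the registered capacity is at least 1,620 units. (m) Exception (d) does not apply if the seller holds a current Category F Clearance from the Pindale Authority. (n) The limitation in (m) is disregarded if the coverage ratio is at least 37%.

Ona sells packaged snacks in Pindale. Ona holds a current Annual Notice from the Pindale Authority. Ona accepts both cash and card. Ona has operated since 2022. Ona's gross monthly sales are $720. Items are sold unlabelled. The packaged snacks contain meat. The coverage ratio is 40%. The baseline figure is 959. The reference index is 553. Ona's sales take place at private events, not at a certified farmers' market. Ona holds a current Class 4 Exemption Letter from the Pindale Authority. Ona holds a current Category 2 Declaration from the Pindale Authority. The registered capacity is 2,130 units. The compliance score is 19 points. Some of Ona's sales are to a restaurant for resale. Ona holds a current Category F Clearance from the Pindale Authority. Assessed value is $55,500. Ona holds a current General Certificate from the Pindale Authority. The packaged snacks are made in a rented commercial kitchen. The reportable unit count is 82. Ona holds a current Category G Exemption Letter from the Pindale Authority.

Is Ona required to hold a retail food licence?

No — exception (a) applies; Ona is not required to hold a retail food licence.

Exception (a): gross monthly sales are $720, below the $750 limit; a current Annual Notice is held; a current Category 2 Declaration is held — every condition holds. Applying paragraphs (e)–(j): (e) would limit (a) — assessed value is $55,500, meeting the $49,000 threshold — but (f) sets (e) aside: (f) applies — the packaged snacks contain meat. (g) is engaged (a current General Certificate is held), but is itself disapplied by (h): (h) operates against (g): the baseline figure is 959, below the 981 limit. (i) is engaged (some sales are to a restaurant for resale), but is displaced by (j): (j) is engaged — the reference index is 553, less than the 597 limit. Exception (a) stands.
Exception (b) does not apply: sales are at private events, not a certified farmers' market.
Exception (c)'s conditions are all satisfied: a current Class 4 Exemption Letter is held; the reportable unit count is 82, under the 91 limit. But applying paragraph (l): (l) operates against (c): the registered capacity is 2,130 units, meeting the 1,620 units threshold. Exception (c) does not apply.
Exception (d) does not apply: items are sold unlabelled.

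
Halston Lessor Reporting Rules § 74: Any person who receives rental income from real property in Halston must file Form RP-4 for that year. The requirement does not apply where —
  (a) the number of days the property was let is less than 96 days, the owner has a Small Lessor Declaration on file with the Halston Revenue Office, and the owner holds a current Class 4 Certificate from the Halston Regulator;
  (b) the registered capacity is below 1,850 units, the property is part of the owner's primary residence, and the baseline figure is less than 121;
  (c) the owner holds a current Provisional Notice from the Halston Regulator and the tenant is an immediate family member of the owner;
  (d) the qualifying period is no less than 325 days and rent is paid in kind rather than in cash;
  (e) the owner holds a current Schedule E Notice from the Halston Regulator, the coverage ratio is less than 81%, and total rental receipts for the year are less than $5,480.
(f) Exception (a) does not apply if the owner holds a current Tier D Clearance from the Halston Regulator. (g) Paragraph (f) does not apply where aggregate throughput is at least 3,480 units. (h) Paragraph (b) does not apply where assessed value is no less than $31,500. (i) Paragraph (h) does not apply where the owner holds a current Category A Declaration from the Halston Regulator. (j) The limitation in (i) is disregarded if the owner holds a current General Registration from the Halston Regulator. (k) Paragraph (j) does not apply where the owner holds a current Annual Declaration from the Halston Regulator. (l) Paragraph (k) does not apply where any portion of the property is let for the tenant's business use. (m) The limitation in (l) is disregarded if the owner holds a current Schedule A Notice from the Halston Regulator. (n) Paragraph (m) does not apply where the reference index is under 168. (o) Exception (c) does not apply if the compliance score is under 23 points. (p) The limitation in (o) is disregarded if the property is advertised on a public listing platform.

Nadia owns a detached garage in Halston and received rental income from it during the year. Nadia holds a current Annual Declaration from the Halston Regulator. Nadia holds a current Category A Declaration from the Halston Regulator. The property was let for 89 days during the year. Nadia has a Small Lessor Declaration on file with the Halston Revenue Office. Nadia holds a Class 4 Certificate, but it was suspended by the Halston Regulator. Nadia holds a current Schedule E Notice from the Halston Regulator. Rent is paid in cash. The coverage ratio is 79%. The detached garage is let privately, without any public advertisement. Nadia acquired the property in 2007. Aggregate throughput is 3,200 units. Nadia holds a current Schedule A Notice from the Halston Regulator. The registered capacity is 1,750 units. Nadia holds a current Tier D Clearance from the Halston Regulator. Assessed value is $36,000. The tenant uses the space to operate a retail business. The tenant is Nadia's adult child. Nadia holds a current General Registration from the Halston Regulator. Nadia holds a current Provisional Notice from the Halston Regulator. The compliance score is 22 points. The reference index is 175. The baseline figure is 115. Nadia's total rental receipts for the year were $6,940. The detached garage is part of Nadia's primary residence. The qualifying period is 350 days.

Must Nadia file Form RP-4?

Exception (a) does not apply: there is no Class 4 Certificate in force.
All of (b)'s requirements are met (the registered capacity is 1,750 units, below the 1,850 units limit; the detached garage is part of the primary residence; the baseline figure is 115, less than the 121 limit). Under paragraphs (h)–(n): (h) applies (assessed value is $36,000, meeting the $31,500 threshold), but is overridden by (i): (i) is triggered — a current Category A Declaration is held. (j) would limit (i) — a current General Registration is held — but (k) sets (j) aside: (k) operates against (j): a current Annual Declaration is held. (l) would limit (k) — the space is let for business use — but (m) sets (l) aside: (m) operates against (l): a current Schedule A Notice is held. (n), which would lift (m), does not operate here — the reference index is 175, not under 168. Exception (b) stands.
Exception (c): a current Provisional Notice is held; the tenant is an immediate family member — every condition holds. Turning to paragraphs (o)–(p): (o) is triggered — the compliance score is 22 points, under the 23 points limit. (p), which would lift (o), is not engaged — the property is let privately without advertisement. So (c) is unavailable.
Exception (d) does not apply: rent is paid in cash.
Exception (e) does not apply: total rental receipts for the year are $6,940, not less than $5,480.

No — exception (b) applies; Nadia is not required to file Form RP-4.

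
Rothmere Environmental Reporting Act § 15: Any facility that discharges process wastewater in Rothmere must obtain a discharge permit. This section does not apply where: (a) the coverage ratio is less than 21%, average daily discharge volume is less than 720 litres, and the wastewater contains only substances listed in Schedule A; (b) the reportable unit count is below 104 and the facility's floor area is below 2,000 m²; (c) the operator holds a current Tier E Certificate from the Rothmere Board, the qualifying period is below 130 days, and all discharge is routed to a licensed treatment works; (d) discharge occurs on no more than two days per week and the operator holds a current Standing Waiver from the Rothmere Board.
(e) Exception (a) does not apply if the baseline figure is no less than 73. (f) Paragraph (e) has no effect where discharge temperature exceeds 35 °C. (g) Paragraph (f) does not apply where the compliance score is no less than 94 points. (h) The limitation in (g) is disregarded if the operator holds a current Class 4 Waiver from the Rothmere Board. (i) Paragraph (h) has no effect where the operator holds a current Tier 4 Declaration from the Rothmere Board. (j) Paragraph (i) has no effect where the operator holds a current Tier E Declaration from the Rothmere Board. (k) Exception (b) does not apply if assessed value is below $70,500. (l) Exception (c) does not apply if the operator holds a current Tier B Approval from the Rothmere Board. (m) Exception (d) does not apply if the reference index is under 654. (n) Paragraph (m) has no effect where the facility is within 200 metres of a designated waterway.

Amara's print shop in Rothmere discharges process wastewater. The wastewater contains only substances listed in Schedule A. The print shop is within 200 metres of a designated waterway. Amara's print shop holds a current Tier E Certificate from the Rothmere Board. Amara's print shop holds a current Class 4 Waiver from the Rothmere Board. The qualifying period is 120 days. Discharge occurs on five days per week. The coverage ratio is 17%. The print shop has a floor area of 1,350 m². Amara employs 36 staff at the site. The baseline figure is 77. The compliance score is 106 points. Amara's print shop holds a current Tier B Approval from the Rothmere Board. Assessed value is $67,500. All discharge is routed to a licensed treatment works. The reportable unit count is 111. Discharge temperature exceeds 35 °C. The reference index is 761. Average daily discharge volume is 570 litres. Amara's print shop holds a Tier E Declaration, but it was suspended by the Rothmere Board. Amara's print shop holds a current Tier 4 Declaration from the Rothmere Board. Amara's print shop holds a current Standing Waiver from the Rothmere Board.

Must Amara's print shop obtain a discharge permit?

Yes — Amara's print shop must obtain a discharge permit.

Exception (a): the coverage ratio is 17%, less than the 21% limit; average daily discharge volume is 570 litres, less than the 720 litres limit; the wastewater is Schedule-A-only — every condition holds. But applying paragraphs (e)–(j): (e) is triggered — the baseline figure is 77, meeting the 73 threshold. (f) would limit (e) — discharge temperature exceeds 35 °C — but (g) sets (f) aside: (g) operates — the compliance score is 106 points, meeting the 94 points threshold. (h) operates (a current Class 4 Waiver is held), but is displaced by (i): (i) is engaged — a current Tier 4 Declaration is held. (j), which would lift (i), does not operate here — the Tier E Declaration is not current. So (a) is unavailable.
Exception (b) fails — the reportable unit count is 111, not below 104.
Exception (c)'s conditions are all satisfied: a current Tier E Certificate is held; the qualifying period is 120 days, below the 130 days limit; discharge is routed to a licensed treatment works. However, paragraph (l) must be considered: (l) operates against (c): a current Tier B Approval is held. Exception (c) does not apply.
Exception (d) fails — discharge occurs on five days per week.
No exception displaces § 15.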